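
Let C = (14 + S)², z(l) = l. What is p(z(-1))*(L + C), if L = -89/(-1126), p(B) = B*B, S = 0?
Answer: 220785/1126 ≈ 196.08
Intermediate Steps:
p(B) = B²
C = 196 (C = (14 + 0)² = 14² = 196)
L = 89/1126 (L = -89*(-1/1126) = 89/1126 ≈ 0.079041)
p(z(-1))*(L + C) = (-1)²*(89/1126 + 196) = 1*(220785/1126) = 220785/1126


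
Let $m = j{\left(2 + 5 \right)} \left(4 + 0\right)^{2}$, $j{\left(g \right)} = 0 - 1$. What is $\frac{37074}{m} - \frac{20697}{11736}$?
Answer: $- \frac{2267873}{978} \approx -2318.9$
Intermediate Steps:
$j{\left(g \right)} = -1$ ($j{\left(g \right)} = 0 - 1 = -1$)
$m = -16$ ($m = - \left(4 + 0\right)^{2} = - 4^{2} = \left(-1\right) 16 = -16$)
$\frac{37074}{m} - \frac{20697}{11736} = \frac{37074}{-16} - \frac{20697}{11736} = 37074 \left(- \frac{1}{16}\right) - \frac{6899}{3912} = - \frac{18537}{8} - \frac{6899}{3912} = - \frac{2267873}{978}$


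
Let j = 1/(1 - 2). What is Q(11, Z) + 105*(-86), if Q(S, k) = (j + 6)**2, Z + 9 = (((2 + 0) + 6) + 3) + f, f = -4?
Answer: -9005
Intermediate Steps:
j = -1 (j = 1/(-1) = -1)
Z = -2 (Z = -9 + ((((2 + 0) + 6) + 3) - 4) = -9 + (((2 + 6) + 3) - 4) = -9 + ((8 + 3) - 4) = -9 + (11 - 4) = -9 + 7 = -2)
Q(S, k) = 25 (Q(S, k) = (-1 + 6)**2 = 5**2 = 25)
Q(11, Z) + 105*(-86) = 25 + 105*(-86) = 25 - 9030 = -9005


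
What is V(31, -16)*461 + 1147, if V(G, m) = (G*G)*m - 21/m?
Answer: -113385343/16 ≈ -7.0866e+6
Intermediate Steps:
V(G, m) = -21/m + m*G² (V(G, m) = G²*m - 21/m = m*G² - 21/m = -21/m + m*G²)
V(31, -16)*461 + 1147 = (-21/(-16) - 16*31²)*461 + 1147 = (-21*(-1/16) - 16*961)*461 + 1147 = (21/16 - 15376)*461 + 1147 = -245995/16*461 + 1147 = -113403695/16 + 1147 = -113385343/16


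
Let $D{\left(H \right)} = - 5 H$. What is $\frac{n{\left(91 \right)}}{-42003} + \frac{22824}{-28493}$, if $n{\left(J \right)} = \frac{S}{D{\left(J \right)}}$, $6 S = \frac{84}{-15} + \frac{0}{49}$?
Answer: $- \frac{934709617186}{1166871692025} \approx -0.80104$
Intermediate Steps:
$S = - \frac{14}{15}$ ($S = \frac{\frac{84}{-15} + \frac{0}{49}}{6} = \frac{84 \left(- \frac{1}{15}\right) + 0 \cdot \frac{1}{49}}{6} = \frac{- \frac{28}{5} + 0}{6} = \frac{1}{6} \left(- \frac{28}{5}\right) = - \frac{14}{15} \approx -0.93333$)
$n{\left(J \right)} = \frac{14}{75 J}$ ($n{\left(J \right)} = - \frac{14}{15 \left(- 5 J\right)} = - \frac{14 \left(- \frac{1}{5 J}\right)}{15} = \frac{14}{75 J}$)
$\frac{n{\left(91 \right)}}{-42003} + \frac{22824}{-28493} = \frac{\frac{14}{75} \cdot \frac{1}{91}}{-42003} + \frac{22824}{-28493} = \frac{14}{75} \cdot \frac{1}{91} \left(- \frac{1}{42003}\right) + 22824 \left(- \frac{1}{28493}\right) = \frac{2}{975} \left(- \frac{1}{42003}\right) - \frac{22824}{28493} = - \frac{2}{40952925} - \frac{22824}{28493} = - \frac{934709617186}{1166871692025}$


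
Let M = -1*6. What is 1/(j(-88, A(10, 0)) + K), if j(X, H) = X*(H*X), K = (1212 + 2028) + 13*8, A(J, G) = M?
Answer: -1/43120 ≈ -2.3191e-5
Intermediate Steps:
M = -6
A(J, G) = -6
K = 3344 (K = 3240 + 104 = 3344)
j(X, H) = H*X**2
1/(j(-88, A(10, 0)) + K) = 1/(-6*(-88)**2 + 3344) = 1/(-6*7744 + 3344) = 1/(-46464 + 3344) = 1/(-43120) = -1/43120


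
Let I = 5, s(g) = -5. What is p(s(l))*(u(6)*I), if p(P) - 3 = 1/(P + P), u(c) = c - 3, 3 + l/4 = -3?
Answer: 87/2 ≈ 43.500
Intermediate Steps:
l = -24 (l = -12 + 4*(-3) = -12 - 12 = -24)
u(c) = -3 + c
p(P) = 3 + 1/(2*P) (p(P) = 3 + 1/(P + P) = 3 + 1/(2*P))
p(s(l))*(u(6)*I) = (3 + (½)/(-5))*((-3 + 6)*5) = (3 + (½)*(-⅕))*(3*5) = (3 - ⅒)*15 = (29/10)*15 = 87/2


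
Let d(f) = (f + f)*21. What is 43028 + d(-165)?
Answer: 36098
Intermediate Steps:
d(f) = 42*f (d(f) = (2*f)*21 = 42*f)
43028 + d(-165) = 43028 + 42*(-165) = 43028 - 6930 = 36098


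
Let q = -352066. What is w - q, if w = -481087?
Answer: -129021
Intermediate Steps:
w - q = -481087 - 1*(-352066) = -481087 + 352066 = -129021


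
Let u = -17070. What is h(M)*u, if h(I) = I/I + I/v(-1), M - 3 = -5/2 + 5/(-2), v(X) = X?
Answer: -51210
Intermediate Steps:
M = -2 (M = 3 + (-5/2 + 5/(-2)) = 3 + (-5*½ + 5*(-½)) = 3 + (-5/2 - 5/2) = 3 - 5 = -2)
h(I) = 1 - I (h(I) = I/I + I/(-1) = 1 + I*(-1) = 1 - I)
h(M)*u = (1 - 1*(-2))*(-17070) = (1 + 2)*(-17070) = 3*(-17070) = -51210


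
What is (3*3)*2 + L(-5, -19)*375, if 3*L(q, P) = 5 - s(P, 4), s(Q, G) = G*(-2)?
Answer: 1643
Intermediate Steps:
s(Q, G) = -2*G
L(q, P) = 13/3 (L(q, P) = (5 - (-2)*4)/3 = (5 - 1*(-8))/3 = (5 + 8)/3 = (⅓)*13 = 13/3)
(3*3)*2 + L(-5, -19)*375 = (3*3)*2 + (13/3)*375 = 9*2 + 1625 = 18 + 1625 = 1643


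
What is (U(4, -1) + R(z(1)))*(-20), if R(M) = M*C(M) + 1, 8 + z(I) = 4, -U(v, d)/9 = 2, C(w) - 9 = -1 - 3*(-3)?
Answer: 1700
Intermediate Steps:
C(w) = 17 (C(w) = 9 + (-1 - 3*(-3)) = 9 + (-1 + 9) = 9 + 8 = 17)
U(v, d) = -18 (U(v, d) = -9*2 = -18)
z(I) = -4 (z(I) = -8 + 4 = -4)
R(M) = 1 + 17*M (R(M) = M*17 + 1 = 17*M + 1 = 1 + 17*M)
(U(4, -1) + R(z(1)))*(-20) = (-18 + (1 + 17*(-4)))*(-20) = (-18 + (1 - 68))*(-20) = (-18 - 67)*(-20) = -85*(-20) = 1700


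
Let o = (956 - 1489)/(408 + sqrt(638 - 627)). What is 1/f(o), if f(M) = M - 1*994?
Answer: -165671746/164894158829 - 533*sqrt(11)/164894158829 ≈ -0.0010047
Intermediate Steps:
o = -533/(408 + sqrt(11)) ≈ -1.2958
f(M) = -994 + M (f(M) = M - 994 = -994 + M)
1/f(o) = 1/(-994 + (-217464/166453 + 533*sqrt(11)/166453)) = 1/(-165671746/166453 + 533*sqrt(11)/166453)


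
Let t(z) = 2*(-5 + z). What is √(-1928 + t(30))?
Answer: I*√1878 ≈ 43.336*I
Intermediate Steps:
t(z) = -10 + 2*z
√(-1928 + t(30)) = √(-1928 + (-10 + 2*30)) = √(-1928 + (-10 + 60)) = √(-1928 + 50) = √(-1878) = I*√1878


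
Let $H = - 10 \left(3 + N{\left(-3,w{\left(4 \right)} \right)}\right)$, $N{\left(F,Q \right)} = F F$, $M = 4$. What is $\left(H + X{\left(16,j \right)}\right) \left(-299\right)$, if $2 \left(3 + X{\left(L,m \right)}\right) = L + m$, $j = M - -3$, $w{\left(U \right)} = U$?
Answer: $\frac{66677}{2} \approx 33339.0$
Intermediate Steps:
$j = 7$ ($j = 4 - -3 = 4 + 3 = 7$)
$N{\left(F,Q \right)} = F^{2}$
$X{\left(L,m \right)} = -3 + \frac{L}{2} + \frac{m}{2}$ ($X{\left(L,m \right)} = -3 + \frac{L + m}{2} = -3 + \left(\frac{L}{2} + \frac{m}{2}\right) = -3 + \frac{L}{2} + \frac{m}{2}$)
$H = -120$ ($H = - 10 \left(3 + \left(-3\right)^{2}\right) = - 10 \left(3 + 9\right) = \left(-10\right) 12 = -120$)
$\left(H + X{\left(16,j \right)}\right) \left(-299\right) = \left(-120 + \left(-3 + \frac{1}{2} \cdot 16 + \frac{1}{2} \cdot 7\right)\right) \left(-299\right) = \left(-120 + \left(-3 + 8 + \frac{7}{2}\right)\right) \left(-299\right) = \left(-120 + \frac{17}{2}\right) \left(-299\right) = \left(- \frac{223}{2}\right) \left(-299\right) = \frac{66677}{2}$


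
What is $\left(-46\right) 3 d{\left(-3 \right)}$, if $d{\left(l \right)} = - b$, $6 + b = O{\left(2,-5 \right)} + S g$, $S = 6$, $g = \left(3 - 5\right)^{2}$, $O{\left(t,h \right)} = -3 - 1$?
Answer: $1932$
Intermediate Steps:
$O{\left(t,h \right)} = -4$
$g = 4$ ($g = \left(-2\right)^{2} = 4$)
$b = 14$ ($b = -6 + \left(-4 + 6 \cdot 4\right) = -6 + \left(-4 + 24\right) = -6 + 20 = 14$)
$d{\left(l \right)} = -14$ ($d{\left(l \right)} = \left(-1\right) 14 = -14$)
$\left(-46\right) 3 d{\left(-3 \right)} = \left(-46\right) 3 \left(-14\right) = \left(-138\right) \left(-14\right) = 1932$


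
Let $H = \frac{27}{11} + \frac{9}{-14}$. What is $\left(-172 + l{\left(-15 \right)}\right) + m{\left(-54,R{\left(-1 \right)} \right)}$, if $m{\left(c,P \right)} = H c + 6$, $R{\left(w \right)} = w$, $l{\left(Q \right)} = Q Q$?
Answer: $- \frac{2990}{77} \approx -38.831$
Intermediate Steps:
$l{\left(Q \right)} = Q^{2}$
$H = \frac{279}{154}$ ($H = 27 \cdot \frac{1}{11} + 9 \left(- \frac{1}{14}\right) = \frac{27}{11} - \frac{9}{14} = \frac{279}{154} \approx 1.8117$)
$m{\left(c,P \right)} = 6 + \frac{279 c}{154}$ ($m{\left(c,P \right)} = \frac{279 c}{154} + 6 = 6 + \frac{279 c}{154}$)
$\left(-172 + l{\left(-15 \right)}\right) + m{\left(-54,R{\left(-1 \right)} \right)} = \left(-172 + \left(-15\right)^{2}\right) + \left(6 + \frac{279}{154} \left(-54\right)\right) = \left(-172 + 225\right) + \left(6 - \frac{7533}{77}\right) = 53 - \frac{7071}{77} = - \frac{2990}{77}$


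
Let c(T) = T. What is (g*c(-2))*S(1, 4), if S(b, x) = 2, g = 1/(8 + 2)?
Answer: -⅖ ≈ -0.40000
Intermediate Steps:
g = ⅒ (g = 1/10 = ⅒ ≈ 0.10000)
(g*c(-2))*S(1, 4) = ((⅒)*(-2))*2 = -⅕*2 = -⅖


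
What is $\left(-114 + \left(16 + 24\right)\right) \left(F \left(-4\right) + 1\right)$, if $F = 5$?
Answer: $1406$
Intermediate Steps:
$\left(-114 + \left(16 + 24\right)\right) \left(F \left(-4\right) + 1\right) = \left(-114 + \left(16 + 24\right)\right) \left(5 \left(-4\right) + 1\right) = \left(-114 + 40\right) \left(-20 + 1\right) = \left(-74\right) \left(-19\right) = 1406$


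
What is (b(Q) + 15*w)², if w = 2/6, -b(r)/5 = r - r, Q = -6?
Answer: 25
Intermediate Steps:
b(r) = 0 (b(r) = -5*(r - r) = -5*0 = 0)
w = ⅓ (w = 2*(⅙) = ⅓ ≈ 0.33333)
(b(Q) + 15*w)² = (0 + 15*(⅓))² = (0 + 5)² = 5² = 25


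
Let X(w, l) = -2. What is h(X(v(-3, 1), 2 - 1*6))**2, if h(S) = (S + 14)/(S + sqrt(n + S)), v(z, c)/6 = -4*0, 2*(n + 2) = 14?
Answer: 144/(2 - sqrt(3))**2 ≈ 2005.7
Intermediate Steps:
n = 5 (n = -2 + (1/2)*14 = -2 + 7 = 5)
v(z, c) = 0 (v(z, c) = 6*(-4*0) = 6*0 = 0)
h(S) = (14 + S)/(S + sqrt(5 + S)) (h(S) = (S + 14)/(S + sqrt(5 + S)) = (14 + S)/(S + sqrt(5 + S)))
h(X(v(-3, 1), 2 - 1*6))**2 = ((14 - 2)/(-2 + sqrt(5 - 2)))**2 = (12/(-2 + sqrt(3)))**2 = 144/(-2 + sqrt(3))**2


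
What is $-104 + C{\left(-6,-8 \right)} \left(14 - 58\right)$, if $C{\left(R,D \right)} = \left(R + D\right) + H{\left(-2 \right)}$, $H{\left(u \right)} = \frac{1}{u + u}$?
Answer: $523$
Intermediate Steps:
$H{\left(u \right)} = \frac{1}{2 u}$
$C{\left(R,D \right)} = - \frac{1}{4} + D + R$ ($C{\left(R,D \right)} = \left(R + D\right) + \frac{1}{2 \left(-2\right)} = \left(D + R\right) + \frac{1}{2} \left(- \frac{1}{2}\right) = \left(D + R\right) - \frac{1}{4} = - \frac{1}{4} + D + R$)
$-104 + C{\left(-6,-8 \right)} \left(14 - 58\right) = -104 + \left(- \frac{1}{4} - 8 - 6\right) \left(14 - 58\right) = -104 - -627 = -104 + 627 = 523$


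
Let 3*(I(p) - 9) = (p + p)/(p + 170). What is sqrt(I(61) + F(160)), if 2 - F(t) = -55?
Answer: 2*sqrt(882805)/231 ≈ 8.1349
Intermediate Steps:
I(p) = 9 + 2*p/(3*(170 + p)) (I(p) = 9 + ((p + p)/(p + 170))/3 = 9 + ((2*p)/(170 + p))/3 = 9 + (2*p/(170 + p))/3 = 9 + 2*p/(3*(170 + p)))
F(t) = 57 (F(t) = 2 - 1*(-55) = 2 + 55 = 57)
sqrt(I(61) + F(160)) = sqrt((4590 + 29*61)/(3*(170 + 61)) + 57) = sqrt((1/3)*(4590 + 1769)/231 + 57) = sqrt((1/3)*(1/231)*6359 + 57) = sqrt(6359/693 + 57) = sqrt(45860/693) = 2*sqrt(882805)/231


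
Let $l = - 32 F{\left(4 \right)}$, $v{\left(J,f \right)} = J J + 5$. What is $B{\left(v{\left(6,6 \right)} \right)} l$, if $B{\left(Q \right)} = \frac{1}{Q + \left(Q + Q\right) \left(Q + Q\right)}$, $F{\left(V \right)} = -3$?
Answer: $\frac{32}{2255} \approx 0.014191$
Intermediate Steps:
$v{\left(J,f \right)} = 5 + J^{2}$ ($v{\left(J,f \right)} = J^{2} + 5 = 5 + J^{2}$)
$B{\left(Q \right)} = \frac{1}{Q + 4 Q^{2}}$ ($B{\left(Q \right)} = \frac{1}{Q + 2 Q 2 Q} = \frac{1}{Q + 4 Q^{2}}$)
$l = 96$ ($l = \left(-32\right) \left(-3\right) = 96$)
$B{\left(v{\left(6,6 \right)} \right)} l = \frac{1}{\left(5 + 6^{2}\right) \left(1 + 4 \left(5 + 6^{2}\right)\right)} 96 = \frac{1}{\left(5 + 36\right) \left(1 + 4 \left(5 + 36\right)\right)} 96 = \frac{1}{41 \left(1 + 4 \cdot 41\right)} 96 = \frac{1}{41 \left(1 + 164\right)} 96 = \frac{1}{41 \cdot 165} \cdot 96 = \frac{1}{41} \cdot \frac{1}{165} \cdot 96 = \frac{1}{6765} \cdot 96 = \frac{32}{2255}$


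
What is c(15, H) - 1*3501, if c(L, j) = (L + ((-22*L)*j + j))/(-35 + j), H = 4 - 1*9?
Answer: -7085/2 ≈ -3542.5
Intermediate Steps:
H = -5 (H = 4 - 9 = -5)
c(L, j) = (L + j - 22*L*j)/(-35 + j) (c(L, j) = (L + (-22*L*j + j))/(-35 + j) = (L + (j - 22*L*j))/(-35 + j) = (L + j - 22*L*j)/(-35 + j))
c(15, H) - 1*3501 = (15 - 5 - 22*15*(-5))/(-35 - 5) - 1*3501 = (15 - 5 + 1650)/(-40) - 3501 = -1/40*1660 - 3501 = -83/2 - 3501 = -7085/2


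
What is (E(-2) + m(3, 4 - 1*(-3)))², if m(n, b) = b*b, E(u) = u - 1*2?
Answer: 2025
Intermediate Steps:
E(u) = -2 + u (E(u) = u - 2 = -2 + u)
m(n, b) = b²
(E(-2) + m(3, 4 - 1*(-3)))² = ((-2 - 2) + (4 - 1*(-3))²)² = (-4 + (4 + 3)²)² = (-4 + 7²)² = (-4 + 49)² = 45² = 2025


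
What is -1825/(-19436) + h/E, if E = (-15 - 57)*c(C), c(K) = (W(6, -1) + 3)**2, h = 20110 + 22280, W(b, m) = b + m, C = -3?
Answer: -11326145/1243904 ≈ -9.1053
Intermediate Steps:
h = 42390
c(K) = 64 (c(K) = ((6 - 1) + 3)**2 = (5 + 3)**2 = 8**2 = 64)
E = -4608 (E = (-15 - 57)*64 = -72*64 = -4608)
-1825/(-19436) + h/E = -1825/(-19436) + 42390/(-4608) = -1825*(-1/19436) + 42390*(-1/4608) = 1825/19436 - 2355/256 = -11326145/1243904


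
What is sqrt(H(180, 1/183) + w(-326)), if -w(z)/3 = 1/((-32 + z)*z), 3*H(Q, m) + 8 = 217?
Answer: sqrt(2135052913353)/175062 ≈ 8.3466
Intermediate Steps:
H(Q, m) = 209/3 (H(Q, m) = -8/3 + (1/3)*217 = -8/3 + 217/3 = 209/3)
w(z) = -3/(z*(-32 + z)) (w(z) = -3/((-32 + z)*z) = -3/(z*(-32 + z)))
sqrt(H(180, 1/183) + w(-326)) = sqrt(209/3 - 3/(-326*(-32 - 326))) = sqrt(209/3 - 3*(-1/326)/(-358)) = sqrt(209/3 - 3*(-1/326)*(-1/358)) = sqrt(209/3 - 3/116708) = sqrt(24391963/350124) = sqrt(2135052913353)/175062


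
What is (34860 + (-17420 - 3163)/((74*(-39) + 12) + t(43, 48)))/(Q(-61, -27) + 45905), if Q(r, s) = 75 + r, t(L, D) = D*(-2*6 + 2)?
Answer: 38980341/51337442 ≈ 0.75930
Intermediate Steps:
t(L, D) = -10*D (t(L, D) = D*(-12 + 2) = D*(-10) = -10*D)
(34860 + (-17420 - 3163)/((74*(-39) + 12) + t(43, 48)))/(Q(-61, -27) + 45905) = (34860 + (-17420 - 3163)/((74*(-39) + 12) - 10*48))/((75 - 61) + 45905) = (34860 - 20583/((-2886 + 12) - 480))/(14 + 45905) = (34860 - 20583/(-2874 - 480))/45919 = (34860 - 20583/(-3354))*(1/45919) = (34860 - 20583*(-1/3354))*(1/45919) = (34860 + 6861/1118)*(1/45919) = (38980341/1118)*(1/45919) = 38980341/51337442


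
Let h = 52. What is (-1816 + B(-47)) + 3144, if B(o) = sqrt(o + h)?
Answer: 1328 + sqrt(5) ≈ 1330.2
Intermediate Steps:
B(o) = sqrt(52 + o) (B(o) = sqrt(o + 52) = sqrt(52 + o))
(-1816 + B(-47)) + 3144 = (-1816 + sqrt(52 - 47)) + 3144 = (-1816 + sqrt(5)) + 3144 = 1328 + sqrt(5)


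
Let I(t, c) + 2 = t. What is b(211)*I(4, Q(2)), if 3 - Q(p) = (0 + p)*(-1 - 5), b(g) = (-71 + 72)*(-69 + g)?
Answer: 284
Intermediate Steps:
b(g) = -69 + g (b(g) = 1*(-69 + g) = -69 + g)
Q(p) = 3 + 6*p (Q(p) = 3 - (0 + p)*(-1 - 5) = 3 - p*(-6) = 3 - (-6)*p = 3 + 6*p)
I(t, c) = -2 + t
b(211)*I(4, Q(2)) = (-69 + 211)*(-2 + 4) = 142*2 = 284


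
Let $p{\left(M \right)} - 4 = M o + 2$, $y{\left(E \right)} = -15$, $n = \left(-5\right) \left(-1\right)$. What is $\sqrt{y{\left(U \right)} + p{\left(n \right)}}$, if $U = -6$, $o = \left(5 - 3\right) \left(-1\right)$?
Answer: $i \sqrt{19} \approx 4.3589 i$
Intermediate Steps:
$o = -2$ ($o = 2 \left(-1\right) = -2$)
$n = 5$
$p{\left(M \right)} = 6 - 2 M$ ($p{\left(M \right)} = 4 + \left(M \left(-2\right) + 2\right) = 4 - \left(-2 + 2 M\right) = 6 - 2 M$)
$\sqrt{y{\left(U \right)} + p{\left(n \right)}} = \sqrt{-15 + \left(6 - 10\right)} = \sqrt{-15 - 4} = \sqrt{-19} = i \sqrt{19}$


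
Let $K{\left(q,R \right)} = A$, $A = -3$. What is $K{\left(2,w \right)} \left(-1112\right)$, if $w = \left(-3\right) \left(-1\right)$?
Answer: $3336$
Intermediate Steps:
$w = 3$
$K{\left(q,R \right)} = -3$
$K{\left(2,w \right)} \left(-1112\right) = \left(-3\right) \left(-1112\right) = 3336$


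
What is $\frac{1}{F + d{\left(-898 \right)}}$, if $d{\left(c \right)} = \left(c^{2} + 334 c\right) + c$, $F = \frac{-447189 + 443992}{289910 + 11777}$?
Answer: $\frac{301687}{152525100141} \approx 1.978 \cdot 10^{-6}$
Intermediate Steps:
$F = - \frac{3197}{301687} \approx -0.010597$
$d{\left(c \right)} = c^{2} + 335 c$
$\frac{1}{F + d{\left(-898 \right)}} = \frac{1}{- \frac{3197}{301687} - 898 \left(335 - 898\right)} = \frac{1}{- \frac{3197}{301687} - -505574} = \frac{1}{- \frac{3197}{301687} + 505574} = \frac{1}{\frac{152525100141}{301687}} = \frac{301687}{152525100141}$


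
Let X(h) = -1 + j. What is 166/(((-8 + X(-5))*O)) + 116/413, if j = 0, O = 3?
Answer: -65426/11151 ≈ -5.8673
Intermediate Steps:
X(h) = -1 (X(h) = -1 + 0 = -1)
166/(((-8 + X(-5))*O)) + 116/413 = 166/(((-8 - 1)*3)) + 116/413 = 166/((-9*3)) + 116*(1/413) = 166/(-27) + 116/413 = 166*(-1/27) + 116/413 = -166/27 + 116/413 = -65426/11151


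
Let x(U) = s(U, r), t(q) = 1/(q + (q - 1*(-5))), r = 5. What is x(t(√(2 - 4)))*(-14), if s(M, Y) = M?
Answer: -70/33 + 28*I*√2/33 ≈ -2.1212 + 1.1999*I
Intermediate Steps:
t(q) = 1/(5 + 2*q) (t(q) = 1/(q + (q + 5)) = 1/(q + (5 + q)) = 1/(5 + 2*q))
x(U) = U
x(t(√(2 - 4)))*(-14) = -14/(5 + 2*√(2 - 4)) = -14/(5 + 2*√(-2)) = -14/(5 + 2*(I*√2)) = -14/(5 + 2*I*√2)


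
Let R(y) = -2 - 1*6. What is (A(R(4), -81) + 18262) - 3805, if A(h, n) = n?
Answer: 14376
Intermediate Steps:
R(y) = -8 (R(y) = -2 - 6 = -8)
(A(R(4), -81) + 18262) - 3805 = (-81 + 18262) - 3805 = 18181 - 3805 = 14376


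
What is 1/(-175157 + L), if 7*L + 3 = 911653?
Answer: -7/314449 ≈ -2.2261e-5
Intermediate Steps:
L = 911650/7 (L = -3/7 + (⅐)*911653 = -3/7 + 911653/7 = 911650/7 ≈ 1.3024e+5)
1/(-175157 + L) = 1/(-175157 + 911650/7) = 1/(-314449/7) = -7/314449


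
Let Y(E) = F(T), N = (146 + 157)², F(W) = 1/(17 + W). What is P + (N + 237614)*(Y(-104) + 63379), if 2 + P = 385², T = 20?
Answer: 772510325403/37 ≈ 2.0879e+10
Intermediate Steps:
N = 91809 (N = 303² = 91809)
Y(E) = 1/37 (Y(E) = 1/(17 + 20) = 1/37)
P = 148223 (P = -2 + 385² = -2 + 148225 = 148223)
P + (N + 237614)*(Y(-104) + 63379) = 148223 + (91809 + 237614)*(1/37 + 63379) = 148223 + 329423*(2345024/37) = 148223 + 772504841152/37 = 772510325403/37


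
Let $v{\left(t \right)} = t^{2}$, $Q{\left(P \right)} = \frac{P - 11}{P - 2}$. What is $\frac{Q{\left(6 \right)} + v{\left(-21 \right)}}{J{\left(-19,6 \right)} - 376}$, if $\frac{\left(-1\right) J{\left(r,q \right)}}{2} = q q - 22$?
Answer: $- \frac{1759}{1616} \approx -1.0885$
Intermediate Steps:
$Q{\left(P \right)} = \frac{-11 + P}{-2 + P}$
$J{\left(r,q \right)} = 44 - 2 q^{2}$ ($J{\left(r,q \right)} = - 2 \left(q q - 22\right) = - 2 \left(q^{2} - 22\right) = - 2 \left(-22 + q^{2}\right) = 44 - 2 q^{2}$)
$\frac{Q{\left(6 \right)} + v{\left(-21 \right)}}{J{\left(-19,6 \right)} - 376} = \frac{\frac{-11 + 6}{-2 + 6} + \left(-21\right)^{2}}{\left(44 - 2 \cdot 6^{2}\right) - 376} = \frac{\frac{1}{4} \left(-5\right) + 441}{\left(44 - 72\right) - 376} = \frac{- \frac{5}{4} + 441}{-28 - 376} = \frac{1759}{4 \left(-404\right)} = \frac{1759}{4} \left(- \frac{1}{404}\right) = - \frac{1759}{1616}$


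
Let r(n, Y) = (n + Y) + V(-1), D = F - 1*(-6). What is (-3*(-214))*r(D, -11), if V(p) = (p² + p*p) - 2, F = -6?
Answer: -7062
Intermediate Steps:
V(p) = -2 + 2*p² (V(p) = (p² + p²) - 2 = 2*p² - 2 = -2 + 2*p²)
D = 0 (D = -6 - 1*(-6) = -6 + 6 = 0)
r(n, Y) = Y + n (r(n, Y) = (n + Y) + (-2 + 2*(-1)²) = (Y + n) + (-2 + 2*1) = (Y + n) + (-2 + 2) = (Y + n) + 0 = Y + n)
(-3*(-214))*r(D, -11) = (-3*(-214))*(-11 + 0) = 642*(-11) = -7062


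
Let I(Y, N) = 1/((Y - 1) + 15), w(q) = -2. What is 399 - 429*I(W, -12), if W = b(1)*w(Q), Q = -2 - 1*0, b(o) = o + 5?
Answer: 369/2 ≈ 184.50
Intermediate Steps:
b(o) = 5 + o
Q = -2 (Q = -2 + 0 = -2)
W = -12 (W = (5 + 1)*(-2) = 6*(-2) = -12)
I(Y, N) = 1/(14 + Y) (I(Y, N) = 1/((-1 + Y) + 15) = 1/(14 + Y))
399 - 429*I(W, -12) = 399 - 429/(14 - 12) = 399 - 429/2 = 369/2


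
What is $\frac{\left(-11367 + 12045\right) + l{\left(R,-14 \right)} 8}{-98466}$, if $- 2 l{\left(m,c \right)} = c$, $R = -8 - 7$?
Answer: $- \frac{367}{49233} \approx -0.0074544$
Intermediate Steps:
$R = -15$
$l{\left(m,c \right)} = - \frac{c}{2}$
$\frac{\left(-11367 + 12045\right) + l{\left(R,-14 \right)} 8}{-98466} = \frac{\left(-11367 + 12045\right) + \left(- \frac{1}{2}\right) \left(-14\right) 8}{-98466} = \left(678 + 7 \cdot 8\right) \left(- \frac{1}{98466}\right) = \left(678 + 56\right) \left(- \frac{1}{98466}\right) = 734 \left(- \frac{1}{98466}\right) = - \frac{367}{49233}$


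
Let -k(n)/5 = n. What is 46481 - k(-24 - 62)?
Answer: 46051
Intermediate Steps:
k(n) = -5*n
46481 - k(-24 - 62) = 46481 - (-5)*(-24 - 62) = 46481 - (-5)*(-86) = 46481 - 1*430 = 46481 - 430 = 46051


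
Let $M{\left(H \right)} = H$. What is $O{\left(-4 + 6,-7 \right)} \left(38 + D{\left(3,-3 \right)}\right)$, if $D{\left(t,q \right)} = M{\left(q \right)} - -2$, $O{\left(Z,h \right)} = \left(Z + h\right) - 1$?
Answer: $-222$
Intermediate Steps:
$O{\left(Z,h \right)} = -1 + Z + h$
$D{\left(t,q \right)} = 2 + q$ ($D{\left(t,q \right)} = q - -2 = q + 2 = 2 + q$)
$O{\left(-4 + 6,-7 \right)} \left(38 + D{\left(3,-3 \right)}\right) = \left(-1 + \left(-4 + 6\right) - 7\right) \left(38 + \left(2 - 3\right)\right) = \left(-1 + 2 - 7\right) \left(38 - 1\right) = \left(-6\right) 37 = -222$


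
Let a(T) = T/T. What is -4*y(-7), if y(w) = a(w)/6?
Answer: -2/3 ≈ -0.66667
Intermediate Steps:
a(T) = 1
y(w) = 1/6
-4*y(-7) = -4*1/6 = -2/3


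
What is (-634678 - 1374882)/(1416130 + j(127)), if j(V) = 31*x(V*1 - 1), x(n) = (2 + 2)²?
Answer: -1004780/708313 ≈ -1.4186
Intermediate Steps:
x(n) = 16 (x(n) = 4² = 16)
j(V) = 496 (j(V) = 31*16 = 496)
(-634678 - 1374882)/(1416130 + j(127)) = (-634678 - 1374882)/(1416130 + 496) = -2009560/1416626 = -2009560*1/1416626 = -1004780/708313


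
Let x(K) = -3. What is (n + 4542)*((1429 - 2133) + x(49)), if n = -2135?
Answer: -1701749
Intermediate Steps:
(n + 4542)*((1429 - 2133) + x(49)) = (-2135 + 4542)*((1429 - 2133) - 3) = 2407*(-704 - 3) = 2407*(-707) = -1701749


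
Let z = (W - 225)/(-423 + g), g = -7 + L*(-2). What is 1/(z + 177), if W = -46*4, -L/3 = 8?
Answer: 382/68023 ≈ 0.0056157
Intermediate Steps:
L = -24 (L = -3*8 = -24)
g = 41 (g = -7 - 24*(-2) = -7 + 48 = 41)
W = -184
z = 409/382 (z = (-184 - 225)/(-423 + 41) = -409/(-382) = -409*(-1/382) = 409/382 ≈ 1.0707)
1/(z + 177) = 1/(409/382 + 177) = 1/(68023/382) = 382/68023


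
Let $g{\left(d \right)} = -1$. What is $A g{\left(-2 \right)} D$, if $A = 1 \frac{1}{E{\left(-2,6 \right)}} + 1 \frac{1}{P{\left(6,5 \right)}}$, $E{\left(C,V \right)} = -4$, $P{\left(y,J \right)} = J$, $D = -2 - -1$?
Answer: $- \frac{1}{20} \approx -0.05$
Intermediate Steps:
$D = -1$ ($D = -2 + 1 = -1$)
$A = - \frac{1}{20}$ ($A = 1 \frac{1}{-4} + 1 \cdot \frac{1}{5} = 1 \left(- \frac{1}{4}\right) + 1 \cdot \frac{1}{5} = - \frac{1}{4} + \frac{1}{5} = - \frac{1}{20} \approx -0.05$)
$A g{\left(-2 \right)} D = \left(- \frac{1}{20}\right) \left(-1\right) \left(-1\right) = \frac{1}{20} \left(-1\right) = - \frac{1}{20}$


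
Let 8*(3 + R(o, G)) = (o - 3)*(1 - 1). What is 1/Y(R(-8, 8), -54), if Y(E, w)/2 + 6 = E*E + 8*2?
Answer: 1/38 ≈ 0.026316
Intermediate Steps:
R(o, G) = -3 (R(o, G) = -3 + ((o - 3)*(1 - 1))/8 = -3 + ((-3 + o)*0)/8 = -3 + (⅛)*0 = -3 + 0 = -3)
Y(E, w) = 20 + 2*E² (Y(E, w) = -12 + 2*(E*E + 8*2) = -12 + 2*(E² + 16) = -12 + 2*(16 + E²) = -12 + (32 + 2*E²) = 20 + 2*E²)
1/Y(R(-8, 8), -54) = 1/(20 + 2*(-3)²) = 1/(20 + 2*9) = 1/(20 + 18) = 1/38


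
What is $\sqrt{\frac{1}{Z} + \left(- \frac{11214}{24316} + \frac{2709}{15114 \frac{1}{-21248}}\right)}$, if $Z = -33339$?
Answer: $\frac{i \sqrt{3970872901638922822295161134}}{1021040280678} \approx 61.716 i$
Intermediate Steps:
$\sqrt{\frac{1}{Z} + \left(- \frac{11214}{24316} + \frac{2709}{15114 \frac{1}{-21248}}\right)} = \sqrt{\frac{1}{-33339} + \left(- \frac{11214}{24316} + \frac{2709}{15114 \frac{1}{-21248}}\right)} = \sqrt{- \frac{1}{33339} + \left(\left(-11214\right) \frac{1}{24316} + \frac{2709}{15114 \left(- \frac{1}{21248}\right)}\right)} = \sqrt{- \frac{1}{33339} + \left(- \frac{5607}{12158} + \frac{2709}{- \frac{7557}{10624}}\right)} = \sqrt{- \frac{1}{33339} + \left(- \frac{5607}{12158} + 2709 \left(- \frac{10624}{7557}\right)\right)} = \sqrt{- \frac{1}{33339} - \frac{116651556609}{30626002}} = \sqrt{- \frac{3889046276413453}{1021040280678}} = \frac{i \sqrt{3970872901638922822295161134}}{1021040280678}$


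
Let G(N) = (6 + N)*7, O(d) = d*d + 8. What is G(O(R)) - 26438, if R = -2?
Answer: -26312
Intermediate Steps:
O(d) = 8 + d² (O(d) = d² + 8 = 8 + d²)
G(N) = 42 + 7*N
G(O(R)) - 26438 = (42 + 7*(8 + (-2)²)) - 26438 = (42 + 7*(8 + 4)) - 26438 = (42 + 7*12) - 26438 = (42 + 84) - 26438 = 126 - 26438 = -26312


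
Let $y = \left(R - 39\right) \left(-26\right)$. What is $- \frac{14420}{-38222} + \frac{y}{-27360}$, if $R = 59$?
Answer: $\frac{5180083}{13071924} \approx 0.39628$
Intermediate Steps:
$y = -520$ ($y = \left(59 - 39\right) \left(-26\right) = 20 \left(-26\right) = -520$)
$- \frac{14420}{-38222} + \frac{y}{-27360} = - \frac{14420}{-38222} - \frac{520}{-27360} = \left(-14420\right) \left(- \frac{1}{38222}\right) - - \frac{13}{684} = \frac{7210}{19111} + \frac{13}{684} = \frac{5180083}{13071924}$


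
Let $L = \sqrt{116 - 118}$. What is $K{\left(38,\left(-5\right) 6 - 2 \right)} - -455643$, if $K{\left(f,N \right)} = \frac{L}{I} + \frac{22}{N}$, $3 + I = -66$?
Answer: $\frac{7290277}{16} - \frac{i \sqrt{2}}{69} \approx 4.5564 \cdot 10^{5} - 0.020496 i$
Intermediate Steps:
$I = -69$ ($I = -3 - 66 = -69$)
$L = i \sqrt{2}$ ($L = \sqrt{-2} = i \sqrt{2} \approx 1.4142 i$)
$K{\left(f,N \right)} = \frac{22}{N} - \frac{i \sqrt{2}}{69}$ ($K{\left(f,N \right)} = \frac{i \sqrt{2}}{-69} + \frac{22}{N} = i \sqrt{2} \left(- \frac{1}{69}\right) + \frac{22}{N} = - \frac{i \sqrt{2}}{69} + \frac{22}{N} = \frac{22}{N} - \frac{i \sqrt{2}}{69}$)
$K{\left(38,\left(-5\right) 6 - 2 \right)} - -455643 = \left(\frac{22}{\left(-5\right) 6 - 2} - \frac{i \sqrt{2}}{69}\right) - -455643 = \left(\frac{22}{-30 - 2} - \frac{i \sqrt{2}}{69}\right) + 455643 = \left(\frac{22}{-32} - \frac{i \sqrt{2}}{69}\right) + 455643 = \left(22 \left(- \frac{1}{32}\right) - \frac{i \sqrt{2}}{69}\right) + 455643 = \left(- \frac{11}{16} - \frac{i \sqrt{2}}{69}\right) + 455643 = \frac{7290277}{16} - \frac{i \sqrt{2}}{69}$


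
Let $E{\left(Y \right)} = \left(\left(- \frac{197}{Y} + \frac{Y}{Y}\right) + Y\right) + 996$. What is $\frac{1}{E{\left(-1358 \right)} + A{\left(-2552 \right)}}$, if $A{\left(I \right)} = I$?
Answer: $- \frac{1358}{3955657} \approx -0.00034331$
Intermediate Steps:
$E{\left(Y \right)} = 997 + Y - \frac{197}{Y}$ ($E{\left(Y \right)} = \left(\left(- \frac{197}{Y} + 1\right) + Y\right) + 996 = \left(\left(1 - \frac{197}{Y}\right) + Y\right) + 996 = \left(1 + Y - \frac{197}{Y}\right) + 996 = 997 + Y - \frac{197}{Y}$)
$\frac{1}{E{\left(-1358 \right)} + A{\left(-2552 \right)}} = \frac{1}{\left(997 - 1358 - \frac{197}{-1358}\right) - 2552} = \frac{1}{\left(997 - 1358 - - \frac{197}{1358}\right) - 2552} = \frac{1}{\left(997 - 1358 + \frac{197}{1358}\right) - 2552} = \frac{1}{- \frac{490041}{1358} - 2552} = \frac{1}{- \frac{3955657}{1358}} = - \frac{1358}{3955657}$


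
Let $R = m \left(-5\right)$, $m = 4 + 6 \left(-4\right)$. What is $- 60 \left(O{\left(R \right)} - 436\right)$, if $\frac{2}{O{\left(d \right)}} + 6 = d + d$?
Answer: $\frac{2537460}{97} \approx 26159.0$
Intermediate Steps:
$m = -20$ ($m = 4 - 24 = -20$)
$R = 100$ ($R = \left(-20\right) \left(-5\right) = 100$)
$O{\left(d \right)} = \frac{2}{-6 + 2 d}$ ($O{\left(d \right)} = \frac{2}{-6 + \left(d + d\right)} = \frac{2}{-6 + 2 d}$)
$- 60 \left(O{\left(R \right)} - 436\right) = - 60 \left(\frac{1}{-3 + 100} - 436\right) = - 60 \left(\frac{1}{97} - 436\right) = \left(-60\right) \left(- \frac{42291}{97}\right) = \frac{2537460}{97}$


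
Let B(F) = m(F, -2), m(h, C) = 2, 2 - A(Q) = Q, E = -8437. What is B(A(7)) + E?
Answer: -8435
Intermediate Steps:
A(Q) = 2 - Q
B(F) = 2
B(A(7)) + E = 2 - 8437 = -8435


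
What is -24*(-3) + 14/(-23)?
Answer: 1642/23 ≈ 71.391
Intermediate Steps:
-24*(-3) + 14/(-23) = 72 + 14*(-1/23) = 72 - 14/23 = 1642/23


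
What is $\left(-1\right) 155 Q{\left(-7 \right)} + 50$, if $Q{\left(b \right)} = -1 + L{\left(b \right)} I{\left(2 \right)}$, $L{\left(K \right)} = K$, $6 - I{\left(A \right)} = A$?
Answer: $4545$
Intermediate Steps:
$I{\left(A \right)} = 6 - A$
$Q{\left(b \right)} = -1 + 4 b$ ($Q{\left(b \right)} = -1 + b \left(6 - 2\right) = -1 + b 4 = -1 + 4 b$)
$\left(-1\right) 155 Q{\left(-7 \right)} + 50 = \left(-1\right) 155 \left(-1 + 4 \left(-7\right)\right) + 50 = - 155 \left(-1 - 28\right) + 50 = \left(-155\right) \left(-29\right) + 50 = 4495 + 50 = 4545$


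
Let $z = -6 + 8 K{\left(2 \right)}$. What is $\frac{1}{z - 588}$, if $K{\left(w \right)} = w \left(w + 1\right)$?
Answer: $- \frac{1}{546} \approx -0.0018315$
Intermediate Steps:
$K{\left(w \right)} = w \left(1 + w\right)$
$z = 42$ ($z = -6 + 8 \cdot 2 \left(1 + 2\right) = -6 + 8 \cdot 2 \cdot 3 = -6 + 8 \cdot 6 = -6 + 48 = 42$)
$\frac{1}{z - 588} = \frac{1}{42 - 588} = \frac{1}{-546} = - \frac{1}{546}$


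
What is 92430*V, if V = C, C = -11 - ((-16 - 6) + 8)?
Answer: 277290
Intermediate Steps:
C = 3 (C = -11 - (-22 + 8) = -11 - 1*(-14) = -11 + 14 = 3)
V = 3
92430*V = 92430*3 = 277290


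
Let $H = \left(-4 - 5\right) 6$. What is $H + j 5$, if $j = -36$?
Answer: $-234$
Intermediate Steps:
$H = -54$ ($H = \left(-9\right) 6 = -54$)
$H + j 5 = -54 - 180 = -234$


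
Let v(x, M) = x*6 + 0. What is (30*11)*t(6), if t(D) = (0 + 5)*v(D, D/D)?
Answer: 59400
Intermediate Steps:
v(x, M) = 6*x (v(x, M) = 6*x + 0 = 6*x)
t(D) = 30*D (t(D) = (0 + 5)*(6*D) = 5*(6*D) = 30*D)
(30*11)*t(6) = (30*11)*(30*6) = 330*180 = 59400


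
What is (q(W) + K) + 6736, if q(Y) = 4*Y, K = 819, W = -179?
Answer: 6839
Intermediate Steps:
(q(W) + K) + 6736 = (4*(-179) + 819) + 6736 = (-716 + 819) + 6736 = 103 + 6736 = 6839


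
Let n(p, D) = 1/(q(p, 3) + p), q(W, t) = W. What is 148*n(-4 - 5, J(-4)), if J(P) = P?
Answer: -74/9 ≈ -8.2222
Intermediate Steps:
n(p, D) = 1/(2*p) (n(p, D) = 1/(p + p) = 1/(2*p))
148*n(-4 - 5, J(-4)) = 148*(1/(2*(-4 - 5))) = 148*((½)/(-9)) = 148*((½)*(-⅑)) = 148*(-1/18) = -74/9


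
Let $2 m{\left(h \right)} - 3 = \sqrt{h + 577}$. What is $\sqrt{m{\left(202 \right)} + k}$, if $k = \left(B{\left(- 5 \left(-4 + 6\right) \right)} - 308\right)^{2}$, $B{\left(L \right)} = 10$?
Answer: $\frac{\sqrt{355222 + 2 \sqrt{779}}}{2} \approx 298.03$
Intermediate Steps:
$m{\left(h \right)} = \frac{3}{2} + \frac{\sqrt{577 + h}}{2}$ ($m{\left(h \right)} = \frac{3}{2} + \frac{\sqrt{h + 577}}{2} = \frac{3}{2} + \frac{\sqrt{577 + h}}{2}$)
$k = 88804$ ($k = \left(10 - 308\right)^{2} = \left(-298\right)^{2} = 88804$)
$\sqrt{m{\left(202 \right)} + k} = \sqrt{\left(\frac{3}{2} + \frac{\sqrt{577 + 202}}{2}\right) + 88804} = \sqrt{\left(\frac{3}{2} + \frac{\sqrt{779}}{2}\right) + 88804} = \sqrt{\frac{177611}{2} + \frac{\sqrt{779}}{2}}$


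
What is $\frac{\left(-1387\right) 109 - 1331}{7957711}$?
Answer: $- \frac{152514}{7957711} \approx -0.019166$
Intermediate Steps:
$\frac{\left(-1387\right) 109 - 1331}{7957711} = \left(-151183 - 1331\right) \frac{1}{7957711} = \left(-152514\right) \frac{1}{7957711} = - \frac{152514}{7957711}$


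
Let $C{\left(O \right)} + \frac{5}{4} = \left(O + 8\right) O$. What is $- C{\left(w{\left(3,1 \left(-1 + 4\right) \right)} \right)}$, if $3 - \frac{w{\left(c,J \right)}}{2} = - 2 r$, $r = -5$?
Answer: $- \frac{331}{4} \approx -82.75$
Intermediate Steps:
$w{\left(c,J \right)} = -14$ ($w{\left(c,J \right)} = 6 - 2 \left(\left(-2\right) \left(-5\right)\right) = 6 - 20 = -14$)
$C{\left(O \right)} = - \frac{5}{4} + O \left(8 + O\right)$ ($C{\left(O \right)} = - \frac{5}{4} + \left(O + 8\right) O = - \frac{5}{4} + \left(8 + O\right) O = - \frac{5}{4} + O \left(8 + O\right)$)
$- C{\left(w{\left(3,1 \left(-1 + 4\right) \right)} \right)} = - (- \frac{5}{4} + \left(-14\right)^{2} + 8 \left(-14\right)) = - (- \frac{5}{4} + 196 - 112) = \left(-1\right) \frac{331}{4} = - \frac{331}{4}$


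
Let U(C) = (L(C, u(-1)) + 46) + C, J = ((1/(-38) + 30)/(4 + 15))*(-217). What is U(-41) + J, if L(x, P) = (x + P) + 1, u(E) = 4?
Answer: -269545/722 ≈ -373.33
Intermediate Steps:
L(x, P) = 1 + P + x (L(x, P) = (P + x) + 1 = 1 + P + x)
J = -247163/722 (J = ((-1/38 + 30)/19)*(-217) = ((1139/38)*(1/19))*(-217) = (1139/722)*(-217) = -247163/722 ≈ -342.33)
U(C) = 51 + 2*C (U(C) = ((1 + 4 + C) + 46) + C = ((5 + C) + 46) + C = (51 + C) + C = 51 + 2*C)
U(-41) + J = (51 + 2*(-41)) - 247163/722 = (51 - 82) - 247163/722 = -31 - 247163/722 = -269545/722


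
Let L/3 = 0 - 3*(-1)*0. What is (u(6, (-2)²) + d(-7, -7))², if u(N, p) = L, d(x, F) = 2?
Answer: 4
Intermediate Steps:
L = 0 (L = 3*(0 - 3*(-1)*0) = 3*(0 - (-3)*0) = 3*(0 - 1*0) = 3*(0 + 0) = 3*0 = 0)
u(N, p) = 0
(u(6, (-2)²) + d(-7, -7))² = (0 + 2)² = 2² = 4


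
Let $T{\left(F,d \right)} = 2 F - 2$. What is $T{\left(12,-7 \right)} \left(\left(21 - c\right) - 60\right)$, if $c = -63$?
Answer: $528$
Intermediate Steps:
$T{\left(F,d \right)} = -2 + 2 F$
$T{\left(12,-7 \right)} \left(\left(21 - c\right) - 60\right) = \left(-2 + 2 \cdot 12\right) \left(\left(21 - -63\right) - 60\right) = \left(-2 + 24\right) \left(\left(21 + 63\right) - 60\right) = 22 \left(84 - 60\right) = 22 \cdot 24 = 528$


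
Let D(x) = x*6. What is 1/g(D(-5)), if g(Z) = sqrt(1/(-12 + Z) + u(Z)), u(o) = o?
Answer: -I*sqrt(52962)/1261 ≈ -0.1825*I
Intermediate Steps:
D(x) = 6*x
g(Z) = sqrt(Z + 1/(-12 + Z)) (g(Z) = sqrt(1/(-12 + Z) + Z) = sqrt(Z + 1/(-12 + Z)))
1/g(D(-5)) = 1/(sqrt((1 + (6*(-5))*(-12 + 6*(-5)))/(-12 + 6*(-5)))) = 1/(sqrt((1 - 30*(-12 - 30))/(-12 - 30))) = 1/(sqrt((1 - 30*(-42))/(-42))) = 1/(sqrt(-(1 + 1260)/42)) = 1/(sqrt(-1/42*1261)) = 1/(sqrt(-1261/42)) = 1/(I*sqrt(52962)/42) = -I*sqrt(52962)/1261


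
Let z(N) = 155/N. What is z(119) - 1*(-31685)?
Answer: 3770670/119 ≈ 31686.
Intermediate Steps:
z(119) - 1*(-31685) = 155/119 - 1*(-31685) = 155*(1/119) + 31685 = 155/119 + 31685 = 3770670/119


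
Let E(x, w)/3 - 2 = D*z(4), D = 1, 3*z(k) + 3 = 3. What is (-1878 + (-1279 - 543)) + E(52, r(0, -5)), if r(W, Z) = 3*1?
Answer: -3694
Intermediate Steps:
r(W, Z) = 3
z(k) = 0 (z(k) = -1 + (1/3)*3 = -1 + 1 = 0)
E(x, w) = 6 (E(x, w) = 6 + 3*(1*0) = 6 + 3*0 = 6 + 0 = 6)
(-1878 + (-1279 - 543)) + E(52, r(0, -5)) = (-1878 + (-1279 - 543)) + 6 = (-1878 - 1822) + 6 = -3700 + 6 = -3694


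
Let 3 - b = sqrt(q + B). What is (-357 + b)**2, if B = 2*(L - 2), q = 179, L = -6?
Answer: (354 + sqrt(163))**2 ≈ 1.3452e+5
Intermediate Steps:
B = -16 (B = 2*(-6 - 2) = 2*(-8) = -16)
b = 3 - sqrt(163) (b = 3 - sqrt(179 - 16) = 3 - sqrt(163) ≈ -9.7672)
(-357 + b)**2 = (-357 + (3 - sqrt(163)))**2 = (-354 - sqrt(163))**2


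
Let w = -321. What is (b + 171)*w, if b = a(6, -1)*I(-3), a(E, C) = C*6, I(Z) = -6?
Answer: -66447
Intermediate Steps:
a(E, C) = 6*C
b = 36 (b = (6*(-1))*(-6) = -6*(-6) = 36)
(b + 171)*w = (36 + 171)*(-321) = 207*(-321) = -66447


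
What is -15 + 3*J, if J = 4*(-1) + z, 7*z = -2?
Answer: -195/7 ≈ -27.857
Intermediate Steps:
z = -2/7 (z = (⅐)*(-2) = -2/7 ≈ -0.28571)
J = -30/7 (J = 4*(-1) - 2/7 = -4 - 2/7 = -30/7 ≈ -4.2857)
-15 + 3*J = -15 + 3*(-30/7) = -15 - 90/7 = -195/7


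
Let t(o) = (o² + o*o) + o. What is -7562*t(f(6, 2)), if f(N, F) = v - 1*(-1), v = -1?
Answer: 0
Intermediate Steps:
f(N, F) = 0 (f(N, F) = -1 - 1*(-1) = -1 + 1 = 0)
t(o) = o + 2*o² (t(o) = (o² + o²) + o = 2*o² + o = o + 2*o²)
-7562*t(f(6, 2)) = -0*(1 + 2*0) = -0*(1 + 0) = -0 = -7562*0 = 0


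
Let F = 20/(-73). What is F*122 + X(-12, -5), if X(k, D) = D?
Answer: -2805/73 ≈ -38.425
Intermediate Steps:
F = -20/73 (F = 20*(-1/73) = -20/73 ≈ -0.27397)
F*122 + X(-12, -5) = -20/73*122 - 5 = -2440/73 - 5 = -2805/73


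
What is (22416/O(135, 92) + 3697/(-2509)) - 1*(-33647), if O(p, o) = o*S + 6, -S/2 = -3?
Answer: 7860119842/233337 ≈ 33686.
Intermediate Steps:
S = 6 (S = -2*(-3) = 6)
O(p, o) = 6 + 6*o (O(p, o) = o*6 + 6 = 6*o + 6 = 6 + 6*o)
(22416/O(135, 92) + 3697/(-2509)) - 1*(-33647) = (22416/(6 + 6*92) + 3697/(-2509)) - 1*(-33647) = (22416/(6 + 552) + 3697*(-1/2509)) + 33647 = (22416/558 - 3697/2509) + 33647 = (22416*(1/558) - 3697/2509) + 33647 = (3736/93 - 3697/2509) + 33647 = 9029803/233337 + 33647 = 7860119842/233337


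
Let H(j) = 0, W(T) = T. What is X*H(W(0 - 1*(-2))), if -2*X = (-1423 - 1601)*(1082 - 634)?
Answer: 0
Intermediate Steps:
X = 677376 (X = -(-1423 - 1601)*(1082 - 634)/2 = -(-1512)*448 = -1/2*(-1354752) = 677376)
X*H(W(0 - 1*(-2))) = 677376*0 = 0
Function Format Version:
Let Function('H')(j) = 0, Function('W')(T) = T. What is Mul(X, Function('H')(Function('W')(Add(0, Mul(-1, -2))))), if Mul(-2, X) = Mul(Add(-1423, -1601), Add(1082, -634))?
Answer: 0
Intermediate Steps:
X = 677376 (X = Mul(Rational(-1, 2), Mul(Add(-1423, -1601), Add(1082, -634))) = Mul(Rational(-1, 2), Mul(-3024, 448)) = Mul(Rational(-1, 2), -1354752) = 677376)
Mul(X, Function('H')(Function('W')(Add(0, Mul(-1, -2))))) = Mul(677376, 0) = 0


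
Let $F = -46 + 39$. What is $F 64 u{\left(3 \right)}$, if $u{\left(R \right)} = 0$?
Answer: $0$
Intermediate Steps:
$F = -7$
$F 64 u{\left(3 \right)} = \left(-7\right) 64 \cdot 0 = \left(-448\right) 0 = 0$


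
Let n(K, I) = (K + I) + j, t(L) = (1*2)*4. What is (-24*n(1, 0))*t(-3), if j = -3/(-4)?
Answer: -336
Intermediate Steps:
t(L) = 8 (t(L) = 2*4 = 8)
j = 3/4 (j = -3*(-1/4) = 3/4 ≈ 0.75000)
n(K, I) = 3/4 + I + K (n(K, I) = (K + I) + 3/4 = (I + K) + 3/4 = 3/4 + I + K)
(-24*n(1, 0))*t(-3) = -24*(3/4 + 0 + 1)*8 = -24*7/4*8 = -42*8 = -336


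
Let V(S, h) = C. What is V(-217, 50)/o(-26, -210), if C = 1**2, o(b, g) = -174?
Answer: -1/174 ≈ -0.0057471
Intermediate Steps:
C = 1
V(S, h) = 1
V(-217, 50)/o(-26, -210) = 1/(-174) = 1*(-1/174) = -1/174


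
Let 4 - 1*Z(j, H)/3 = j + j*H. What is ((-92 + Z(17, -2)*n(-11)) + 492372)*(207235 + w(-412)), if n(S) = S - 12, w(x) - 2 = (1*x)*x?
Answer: 185033961211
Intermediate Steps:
Z(j, H) = 12 - 3*j - 3*H*j (Z(j, H) = 12 - 3*(j + j*H) = 12 - 3*(j + H*j) = 12 + (-3*j - 3*H*j) = 12 - 3*j - 3*H*j)
w(x) = 2 + x**2 (w(x) = 2 + (1*x)*x = 2 + x*x = 2 + x**2)
n(S) = -12 + S
((-92 + Z(17, -2)*n(-11)) + 492372)*(207235 + w(-412)) = ((-92 + (12 - 3*17 - 3*(-2)*17)*(-12 - 11)) + 492372)*(207235 + (2 + (-412)**2)) = ((-92 + (12 - 51 + 102)*(-23)) + 492372)*(207235 + (2 + 169744)) = ((-92 + 63*(-23)) + 492372)*(207235 + 169746) = ((-92 - 1449) + 492372)*376981 = (-1541 + 492372)*376981 = 490831*376981 = 185033961211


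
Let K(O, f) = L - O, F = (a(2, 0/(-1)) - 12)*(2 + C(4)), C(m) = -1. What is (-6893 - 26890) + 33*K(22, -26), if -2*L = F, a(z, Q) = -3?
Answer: -68523/2 ≈ -34262.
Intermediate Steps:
F = -15 (F = (-3 - 12)*(2 - 1) = -15*1 = -15)
L = 15/2 (L = -½*(-15) = 15/2 ≈ 7.5000)
K(O, f) = 15/2 - O
(-6893 - 26890) + 33*K(22, -26) = (-6893 - 26890) + 33*(15/2 - 1*22) = -33783 + 33*(15/2 - 22) = -33783 + 33*(-29/2) = -33783 - 957/2 = -68523/2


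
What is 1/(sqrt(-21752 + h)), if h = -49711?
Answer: -I*sqrt(71463)/71463 ≈ -0.0037408*I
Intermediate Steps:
1/(sqrt(-21752 + h)) = 1/(sqrt(-21752 - 49711)) = 1/(sqrt(-71463)) = 1/(I*sqrt(71463)) = -I*sqrt(71463)/71463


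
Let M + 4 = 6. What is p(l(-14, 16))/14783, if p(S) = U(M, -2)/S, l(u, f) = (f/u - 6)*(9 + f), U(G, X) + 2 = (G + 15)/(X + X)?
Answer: 7/2956600 ≈ 2.3676e-6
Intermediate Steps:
M = 2 (M = -4 + 6 = 2)
U(G, X) = -2 + (15 + G)/(2*X) (U(G, X) = -2 + (G + 15)/(X + X) = -2 + (15 + G)/((2*X)) = -2 + (15 + G)*(1/(2*X)) = -2 + (15 + G)/(2*X))
l(u, f) = (-6 + f/u)*(9 + f)
p(S) = -25/(4*S) (p(S) = ((½)*(15 + 2 - 4*(-2))/(-2))/S = ((½)*(-½)*(15 + 2 + 8))/S = ((½)*(-½)*25)/S = -25/(4*S))
p(l(-14, 16))/14783 = -25*(-14/(16² + 9*16 - 6*(-14)*(9 + 16)))/4/14783 = -25*(-14/(256 + 144 - 6*(-14)*25))/4*(1/14783) = -25*(-14/(256 + 144 + 2100))/4*(1/14783) = -25/(4*((-1/14*2500)))*(1/14783) = -25/(4*(-1250/7))*(1/14783) = -25/4*(-7/1250)*(1/14783) = (7/200)*(1/14783) = 7/2956600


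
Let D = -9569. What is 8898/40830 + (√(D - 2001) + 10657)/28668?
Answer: 115035529/195085740 + I*√11570/28668 ≈ 0.58967 + 0.0037521*I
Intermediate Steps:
8898/40830 + (√(D - 2001) + 10657)/28668 = 8898/40830 + (√(-9569 - 2001) + 10657)/28668 = 8898*(1/40830) + (√(-11570) + 10657)*(1/28668) = 1483/6805 + (I*√11570 + 10657)*(1/28668) = 1483/6805 + (10657 + I*√11570)*(1/28668) = 1483/6805 + (10657/28668 + I*√11570/28668) = 115035529/195085740 + I*√11570/28668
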